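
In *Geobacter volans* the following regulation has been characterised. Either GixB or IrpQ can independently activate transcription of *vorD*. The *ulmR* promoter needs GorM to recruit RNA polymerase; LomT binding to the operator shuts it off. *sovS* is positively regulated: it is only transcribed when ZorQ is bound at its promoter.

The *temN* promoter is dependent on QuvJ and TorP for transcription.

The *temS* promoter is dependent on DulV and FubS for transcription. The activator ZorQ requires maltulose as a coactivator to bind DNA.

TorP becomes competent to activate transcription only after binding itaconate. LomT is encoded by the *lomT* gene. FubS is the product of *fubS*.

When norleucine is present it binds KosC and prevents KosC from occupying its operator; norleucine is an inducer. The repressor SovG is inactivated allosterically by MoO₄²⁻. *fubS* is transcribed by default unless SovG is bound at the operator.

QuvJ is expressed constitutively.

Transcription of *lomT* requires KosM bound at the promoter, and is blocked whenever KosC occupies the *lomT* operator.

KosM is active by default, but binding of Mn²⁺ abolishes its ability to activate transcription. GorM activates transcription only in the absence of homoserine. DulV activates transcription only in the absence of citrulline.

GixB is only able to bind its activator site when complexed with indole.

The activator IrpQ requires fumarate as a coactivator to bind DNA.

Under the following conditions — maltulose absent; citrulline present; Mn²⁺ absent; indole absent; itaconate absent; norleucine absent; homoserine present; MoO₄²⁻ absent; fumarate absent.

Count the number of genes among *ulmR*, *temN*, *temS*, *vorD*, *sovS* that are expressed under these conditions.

Mn²⁺ is absent, so KosM is active.
Norleucine is absent, so KosC is active.
With repressor KosC bound, *lomT* is not transcribed.
So LomT is not produced.
Homoserine is present, so GorM is inactive.
Required activator GorM is absent, so *ulmR* is not transcribed.
→ *ulmR* is OFF.
QuvJ is produced constitutively and is active.
Itaconate is absent, so TorP is inactive.
Required activator TorP is absent, so *temN* is not transcribed.
→ *temN* is OFF.
Citrulline is present, so DulV is inactive.
MoO₄²⁻ is absent, so SovG is active.
With repressor SovG bound, *fubS* is not transcribed.
So FubS is not produced.
Required activator DulV is absent, so *temS* is not transcribed.
→ *temS* is OFF.
Indole is absent, so GixB is inactive.
Fumarate is absent, so IrpQ is inactive.
No activator is available at the *vorD* promoter, so *vorD* is not transcribed.
→ *vorD* is OFF.
Maltulose is absent, so ZorQ is inactive.
Required activator ZorQ is absent, so *sovS* is not transcribed.
→ *sovS* is OFF.
0 of the 5 genes are transcribed.

0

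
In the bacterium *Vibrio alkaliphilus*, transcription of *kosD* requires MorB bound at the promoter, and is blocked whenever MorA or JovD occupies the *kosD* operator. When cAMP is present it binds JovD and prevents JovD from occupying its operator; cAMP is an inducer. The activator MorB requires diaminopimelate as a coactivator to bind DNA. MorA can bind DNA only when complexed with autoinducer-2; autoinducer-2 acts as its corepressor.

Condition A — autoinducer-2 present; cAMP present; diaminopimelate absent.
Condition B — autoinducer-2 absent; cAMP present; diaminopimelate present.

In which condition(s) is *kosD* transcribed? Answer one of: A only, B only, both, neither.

B only

Condition A:
Autoinducer-2 is present, so MorA is active.
cAMP is present, so JovD is inactive.
Diaminopimelate is absent, so MorB is inactive.
With repressor MorA bound, *kosD* is not transcribed.
→ *kosD* is OFF in A.
Condition B:
Autoinducer-2 is absent, so MorA is inactive.
cAMP is present, so JovD is inactive.
Diaminopimelate is present, so MorB is active.
No repressor is bound and MorB is active, so *kosD* is transcribed.
→ *kosD* is ON in B.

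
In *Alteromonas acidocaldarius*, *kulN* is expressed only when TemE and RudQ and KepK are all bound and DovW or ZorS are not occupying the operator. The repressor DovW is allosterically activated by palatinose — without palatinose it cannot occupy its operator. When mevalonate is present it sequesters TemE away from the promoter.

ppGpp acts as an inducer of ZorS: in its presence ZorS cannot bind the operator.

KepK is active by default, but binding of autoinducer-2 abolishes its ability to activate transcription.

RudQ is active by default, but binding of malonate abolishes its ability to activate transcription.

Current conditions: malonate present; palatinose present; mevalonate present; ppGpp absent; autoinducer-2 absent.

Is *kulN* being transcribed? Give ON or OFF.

Mevalonate is present, so TemE is inactive.
Malonate is present, so RudQ is inactive.
Palatinose is present, so DovW is active.
ppGpp is absent, so ZorS is active.
Autoinducer-2 is absent, so KepK is active.
With repressor DovW bound, *kulN* is not transcribed.

OFF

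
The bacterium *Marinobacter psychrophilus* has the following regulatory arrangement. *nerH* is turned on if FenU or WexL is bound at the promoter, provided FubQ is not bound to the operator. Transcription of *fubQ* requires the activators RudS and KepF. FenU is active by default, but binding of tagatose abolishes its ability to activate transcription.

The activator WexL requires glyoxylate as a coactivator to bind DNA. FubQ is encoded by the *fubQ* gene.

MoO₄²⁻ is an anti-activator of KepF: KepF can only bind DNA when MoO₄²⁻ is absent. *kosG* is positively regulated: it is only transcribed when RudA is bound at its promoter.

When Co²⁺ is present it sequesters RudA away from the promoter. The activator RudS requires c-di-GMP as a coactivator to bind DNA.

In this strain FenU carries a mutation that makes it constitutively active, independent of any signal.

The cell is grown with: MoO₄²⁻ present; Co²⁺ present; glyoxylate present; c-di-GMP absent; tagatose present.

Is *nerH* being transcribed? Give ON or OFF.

c-di-GMP is absent, so RudS is inactive.
MoO₄²⁻ is present, so KepF is inactive.
Required activator RudS is absent, so *fubQ* is not transcribed.
So FubQ is not produced.
FenU is constitutively active in this strain.
Glyoxylate is present, so WexL is active.
Activator FenU is present, so *nerH* is transcribed.

ON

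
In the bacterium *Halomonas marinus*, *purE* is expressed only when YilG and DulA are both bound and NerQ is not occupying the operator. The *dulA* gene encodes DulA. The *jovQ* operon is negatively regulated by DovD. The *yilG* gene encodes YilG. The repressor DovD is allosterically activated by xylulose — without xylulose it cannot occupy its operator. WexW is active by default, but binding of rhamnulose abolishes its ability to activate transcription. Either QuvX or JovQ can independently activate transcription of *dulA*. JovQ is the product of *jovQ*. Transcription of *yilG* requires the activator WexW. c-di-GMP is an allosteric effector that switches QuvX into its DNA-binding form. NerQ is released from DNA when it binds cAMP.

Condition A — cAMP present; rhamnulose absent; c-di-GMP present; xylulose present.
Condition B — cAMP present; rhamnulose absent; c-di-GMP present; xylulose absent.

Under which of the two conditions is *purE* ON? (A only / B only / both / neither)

both

Condition A:
cAMP is present, so NerQ is inactive.
Rhamnulose is absent, so WexW is active.
No repressor is bound and WexW is active, so *yilG* is transcribed.
So YilG is produced and active.
c-di-GMP is present, so QuvX is active.
Xylulose is present, so DovD is active.
With repressor DovD bound, *jovQ* is not transcribed.
So JovQ is not produced.
Activator QuvX is present, so *dulA* is transcribed.
So DulA is produced and active.
No repressor is bound and YilG and DulA are active, so *purE* is transcribed.
→ *purE* is ON in A.
Condition B:
cAMP is present, so NerQ is inactive.
Rhamnulose is absent, so WexW is active.
No repressor is bound and WexW is active, so *yilG* is transcribed.
So YilG is produced and active.
c-di-GMP is present, so QuvX is active.
Xylulose is absent, so DovD is inactive.
With no repressor bound, *jovQ* is transcribed.
So JovQ is produced and active.
Activator QuvX is present, so *dulA* is transcribed.
So DulA is produced and active.
No repressor is bound and YilG and DulA are active, so *purE* is transcribed.
→ *purE* is ON in B.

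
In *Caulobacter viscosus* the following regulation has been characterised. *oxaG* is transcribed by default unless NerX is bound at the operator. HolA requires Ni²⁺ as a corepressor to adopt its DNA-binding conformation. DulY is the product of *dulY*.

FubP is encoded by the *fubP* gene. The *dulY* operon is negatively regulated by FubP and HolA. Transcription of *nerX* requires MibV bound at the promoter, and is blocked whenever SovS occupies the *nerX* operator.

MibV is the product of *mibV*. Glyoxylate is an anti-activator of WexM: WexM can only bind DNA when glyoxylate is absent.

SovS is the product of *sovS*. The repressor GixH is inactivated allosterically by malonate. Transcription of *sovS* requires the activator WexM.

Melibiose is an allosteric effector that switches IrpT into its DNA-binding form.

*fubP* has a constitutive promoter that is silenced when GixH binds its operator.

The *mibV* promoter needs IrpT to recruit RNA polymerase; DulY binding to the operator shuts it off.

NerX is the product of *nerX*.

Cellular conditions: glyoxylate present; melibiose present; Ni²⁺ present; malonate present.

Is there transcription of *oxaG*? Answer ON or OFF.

Malonate is present, so GixH is inactive.
With no repressor bound, *fubP* is transcribed.
So FubP is produced and active.
Ni²⁺ is present, so HolA is active.
With repressor FubP bound, *dulY* is not transcribed.
So DulY is not produced.
Melibiose is present, so IrpT is active.
No repressor is bound and IrpT is active, so *mibV* is transcribed.
So MibV is produced and active.
Glyoxylate is present, so WexM is inactive.
Required activator WexM is absent, so *sovS* is not transcribed.
So SovS is not produced.
No repressor is bound and MibV is active, so *nerX* is transcribed.
So NerX is produced and active.
With repressor NerX bound, *oxaG* is not transcribed.

OFF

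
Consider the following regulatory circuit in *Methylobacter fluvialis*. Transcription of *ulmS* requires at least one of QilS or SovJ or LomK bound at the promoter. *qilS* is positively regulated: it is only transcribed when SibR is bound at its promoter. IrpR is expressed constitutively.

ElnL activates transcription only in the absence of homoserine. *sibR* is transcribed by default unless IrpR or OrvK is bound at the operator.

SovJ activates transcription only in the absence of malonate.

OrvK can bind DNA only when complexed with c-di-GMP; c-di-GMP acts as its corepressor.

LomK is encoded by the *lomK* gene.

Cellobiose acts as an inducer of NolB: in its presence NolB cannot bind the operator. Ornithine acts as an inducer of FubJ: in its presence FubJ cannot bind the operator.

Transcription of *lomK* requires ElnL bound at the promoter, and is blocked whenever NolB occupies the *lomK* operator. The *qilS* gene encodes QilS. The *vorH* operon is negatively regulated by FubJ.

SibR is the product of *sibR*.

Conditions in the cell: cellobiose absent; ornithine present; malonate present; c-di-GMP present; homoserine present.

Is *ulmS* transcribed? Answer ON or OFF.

OFF

IrpR is produced constitutively and is active.
c-di-GMP is present, so OrvK is active.
With repressor IrpR bound, *sibR* is not transcribed.
So SibR is not produced.
Required activator SibR is absent, so *qilS* is not transcribed.
So QilS is not produced.
Malonate is present, so SovJ is inactive.
Homoserine is present, so ElnL is inactive.
Cellobiose is absent, so NolB is active.
With repressor NolB bound, *lomK* is not transcribed.
So LomK is not produced.
No activator is available at the *ulmS* promoter, so *ulmS* is not transcribed.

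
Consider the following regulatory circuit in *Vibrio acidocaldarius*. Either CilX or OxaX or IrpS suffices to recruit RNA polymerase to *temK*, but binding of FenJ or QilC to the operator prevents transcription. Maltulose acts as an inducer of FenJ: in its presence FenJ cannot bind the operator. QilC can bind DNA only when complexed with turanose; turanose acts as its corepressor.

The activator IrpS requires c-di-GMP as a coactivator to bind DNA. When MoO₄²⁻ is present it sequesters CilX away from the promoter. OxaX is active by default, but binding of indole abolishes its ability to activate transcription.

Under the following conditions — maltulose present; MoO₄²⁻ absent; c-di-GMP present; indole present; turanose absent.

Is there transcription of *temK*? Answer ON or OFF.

Maltulose is present, so FenJ is inactive.
MoO₄²⁻ is absent, so CilX is active.
Turanose is absent, so QilC is inactive.
Indole is present, so OxaX is inactive.
c-di-GMP is present, so IrpS is active.
Activator CilX is present, so *temK* is transcribed.

ON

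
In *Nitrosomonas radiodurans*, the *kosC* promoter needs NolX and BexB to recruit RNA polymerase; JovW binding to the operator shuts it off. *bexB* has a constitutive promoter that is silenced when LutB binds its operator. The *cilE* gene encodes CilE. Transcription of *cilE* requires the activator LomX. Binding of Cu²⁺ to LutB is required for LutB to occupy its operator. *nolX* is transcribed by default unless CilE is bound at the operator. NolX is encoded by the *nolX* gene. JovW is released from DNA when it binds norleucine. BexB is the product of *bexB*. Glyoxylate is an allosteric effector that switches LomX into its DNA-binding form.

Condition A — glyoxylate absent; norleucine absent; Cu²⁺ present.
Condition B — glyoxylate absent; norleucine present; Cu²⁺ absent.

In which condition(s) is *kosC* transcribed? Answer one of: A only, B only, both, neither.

Condition A:
Glyoxylate is absent, so LomX is inactive.
Required activator LomX is absent, so *cilE* is not transcribed.
So CilE is not produced.
With no repressor bound, *nolX* is transcribed.
So NolX is produced and active.
Norleucine is absent, so JovW is active.
Cu²⁺ is present, so LutB is active.
With repressor LutB bound, *bexB* is not transcribed.
So BexB is not produced.
With repressor JovW bound, *kosC* is not transcribed.
→ *kosC* is OFF in A.
Condition B:
Glyoxylate is absent, so LomX is inactive.
Required activator LomX is absent, so *cilE* is not transcribed.
So CilE is not produced.
With no repressor bound, *nolX* is transcribed.
So NolX is produced and active.
Norleucine is present, so JovW is inactive.
Cu²⁺ is absent, so LutB is inactive.
With no repressor bound, *bexB* is transcribed.
So BexB is produced and active.
No repressor is bound and NolX and BexB are active, so *kosC* is transcribed.
→ *kosC* is ON in B.

B only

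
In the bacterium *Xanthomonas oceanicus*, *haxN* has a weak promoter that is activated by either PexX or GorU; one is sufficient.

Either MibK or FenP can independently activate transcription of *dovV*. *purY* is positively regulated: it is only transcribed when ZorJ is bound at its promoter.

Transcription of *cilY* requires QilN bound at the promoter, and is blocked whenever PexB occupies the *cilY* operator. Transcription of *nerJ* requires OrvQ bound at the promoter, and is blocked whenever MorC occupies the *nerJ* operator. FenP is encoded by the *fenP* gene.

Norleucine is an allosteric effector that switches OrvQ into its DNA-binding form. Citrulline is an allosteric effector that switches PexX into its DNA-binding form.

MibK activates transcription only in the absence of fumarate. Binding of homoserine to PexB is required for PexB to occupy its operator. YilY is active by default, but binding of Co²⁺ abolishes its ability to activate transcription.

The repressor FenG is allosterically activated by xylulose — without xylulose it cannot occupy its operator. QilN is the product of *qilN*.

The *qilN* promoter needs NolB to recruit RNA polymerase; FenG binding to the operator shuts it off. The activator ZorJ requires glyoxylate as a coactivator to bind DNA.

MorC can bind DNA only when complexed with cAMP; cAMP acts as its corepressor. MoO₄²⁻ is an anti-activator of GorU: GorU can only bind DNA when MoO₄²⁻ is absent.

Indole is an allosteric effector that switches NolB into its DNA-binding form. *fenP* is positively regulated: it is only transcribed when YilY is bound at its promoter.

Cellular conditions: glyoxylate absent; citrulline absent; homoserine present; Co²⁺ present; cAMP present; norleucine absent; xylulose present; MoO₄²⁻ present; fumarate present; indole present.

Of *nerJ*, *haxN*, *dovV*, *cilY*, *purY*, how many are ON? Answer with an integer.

cAMP is present, so MorC is active.
Norleucine is absent, so OrvQ is inactive.
With repressor MorC bound, *nerJ* is not transcribed.
→ *nerJ* is OFF.
Citrulline is absent, so PexX is inactive.
MoO₄²⁻ is present, so GorU is inactive.
No activator is available at the *haxN* promoter, so *haxN* is not transcribed.
→ *haxN* is OFF.
Fumarate is present, so MibK is inactive.
Co²⁺ is present, so YilY is inactive.
Required activator YilY is absent, so *fenP* is not transcribed.
So FenP is not produced.
No activator is available at the *dovV* promoter, so *dovV* is not transcribed.
→ *dovV* is OFF.
Homoserine is present, so PexB is active.
Xylulose is present, so FenG is active.
Indole is present, so NolB is active.
With repressor FenG bound, *qilN* is not transcribed.
So QilN is not produced.
With repressor PexB bound, *cilY* is not transcribed.
→ *cilY* is OFF.
Glyoxylate is absent, so ZorJ is inactive.
Required activator ZorJ is absent, so *purY* is not transcribed.
→ *purY* is OFF.
0 of the 5 genes are transcribed.

0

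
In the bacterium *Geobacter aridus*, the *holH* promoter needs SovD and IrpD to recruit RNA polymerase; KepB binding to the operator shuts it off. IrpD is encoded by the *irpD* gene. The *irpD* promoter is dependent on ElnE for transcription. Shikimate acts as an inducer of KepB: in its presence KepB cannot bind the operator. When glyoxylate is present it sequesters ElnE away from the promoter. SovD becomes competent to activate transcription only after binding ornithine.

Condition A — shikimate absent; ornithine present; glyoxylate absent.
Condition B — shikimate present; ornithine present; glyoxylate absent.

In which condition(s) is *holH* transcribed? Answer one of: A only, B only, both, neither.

B only

Condition A:
Shikimate is absent, so KepB is active.
Ornithine is present, so SovD is active.
Glyoxylate is absent, so ElnE is active.
No repressor is bound and ElnE is active, so *irpD* is transcribed.
So IrpD is produced and active.
With repressor KepB bound, *holH* is not transcribed.
→ *holH* is OFF in A.
Condition B:
Shikimate is present, so KepB is inactive.
Ornithine is present, so SovD is active.
Glyoxylate is absent, so ElnE is active.
No repressor is bound and ElnE is active, so *irpD* is transcribed.
So IrpD is produced and active.
No repressor is bound and SovD and IrpD are active, so *holH* is transcribed.
→ *holH* is ON in B.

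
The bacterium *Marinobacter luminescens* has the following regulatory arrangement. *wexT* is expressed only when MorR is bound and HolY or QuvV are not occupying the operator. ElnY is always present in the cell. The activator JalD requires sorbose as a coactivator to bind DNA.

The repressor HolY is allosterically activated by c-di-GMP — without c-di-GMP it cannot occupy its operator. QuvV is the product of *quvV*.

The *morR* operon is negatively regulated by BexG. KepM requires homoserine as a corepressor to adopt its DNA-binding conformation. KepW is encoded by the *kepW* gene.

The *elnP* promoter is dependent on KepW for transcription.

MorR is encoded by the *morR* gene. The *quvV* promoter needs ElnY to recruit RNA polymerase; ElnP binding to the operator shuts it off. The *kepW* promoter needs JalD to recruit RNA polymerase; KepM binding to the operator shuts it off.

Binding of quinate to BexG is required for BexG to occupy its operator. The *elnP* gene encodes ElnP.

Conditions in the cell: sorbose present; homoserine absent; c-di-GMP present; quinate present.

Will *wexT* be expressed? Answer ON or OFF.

OFF

Quinate is present, so BexG is active.
With repressor BexG bound, *morR* is not transcribed.
So MorR is not produced.
c-di-GMP is present, so HolY is active.
ElnY is produced constitutively and is active.
Homoserine is absent, so KepM is inactive.
Sorbose is present, so JalD is active.
No repressor is bound and JalD is active, so *kepW* is transcribed.
So KepW is produced and active.
No repressor is bound and KepW is active, so *elnP* is transcribed.
So ElnP is produced and active.
With repressor ElnP bound, *quvV* is not transcribed.
So QuvV is not produced.
With repressor HolY bound, *wexT* is not transcribed.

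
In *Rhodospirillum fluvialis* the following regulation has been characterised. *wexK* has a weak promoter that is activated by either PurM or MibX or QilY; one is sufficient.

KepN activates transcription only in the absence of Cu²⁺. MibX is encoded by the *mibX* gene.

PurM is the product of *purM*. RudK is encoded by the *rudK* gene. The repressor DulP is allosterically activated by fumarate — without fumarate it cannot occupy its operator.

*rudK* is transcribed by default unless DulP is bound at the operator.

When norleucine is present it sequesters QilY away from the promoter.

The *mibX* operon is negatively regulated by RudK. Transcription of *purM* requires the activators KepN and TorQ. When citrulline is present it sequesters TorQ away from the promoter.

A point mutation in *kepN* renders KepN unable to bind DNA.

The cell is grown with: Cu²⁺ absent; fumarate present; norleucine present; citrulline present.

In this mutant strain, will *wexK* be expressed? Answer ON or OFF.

KepN is non-functional in this strain, so it has no effect.
Citrulline is present, so TorQ is inactive.
Required activator KepN is absent, so *purM* is not transcribed.
So PurM is not produced.
Fumarate is present, so DulP is active.
With repressor DulP bound, *rudK* is not transcribed.
So RudK is not produced.
With no repressor bound, *mibX* is transcribed.
So MibX is produced and active.
Norleucine is present, so QilY is inactive.
Activator MibX is present, so *wexK* is transcribed.

ON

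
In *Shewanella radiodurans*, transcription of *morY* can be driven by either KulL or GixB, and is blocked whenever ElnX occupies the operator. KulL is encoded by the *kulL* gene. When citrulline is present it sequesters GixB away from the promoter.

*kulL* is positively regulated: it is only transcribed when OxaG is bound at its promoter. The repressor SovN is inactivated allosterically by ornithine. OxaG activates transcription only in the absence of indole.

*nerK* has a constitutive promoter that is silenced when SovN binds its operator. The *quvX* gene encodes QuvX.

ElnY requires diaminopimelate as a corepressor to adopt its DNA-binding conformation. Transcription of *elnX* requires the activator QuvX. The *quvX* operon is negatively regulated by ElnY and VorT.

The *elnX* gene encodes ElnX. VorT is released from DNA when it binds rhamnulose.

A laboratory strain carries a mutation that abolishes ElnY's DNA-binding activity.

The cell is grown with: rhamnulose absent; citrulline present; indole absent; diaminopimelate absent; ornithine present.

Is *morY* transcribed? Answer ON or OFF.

Indole is absent, so OxaG is active.
No repressor is bound and OxaG is active, so *kulL* is transcribed.
So KulL is produced and active.
Citrulline is present, so GixB is inactive.
ElnY is non-functional in this strain, so it has no effect.
Rhamnulose is absent, so VorT is active.
With repressor VorT bound, *quvX* is not transcribed.
So QuvX is not produced.
Required activator QuvX is absent, so *elnX* is not transcribed.
So ElnX is not produced.
Activator KulL is present, so *morY* is transcribed.

ON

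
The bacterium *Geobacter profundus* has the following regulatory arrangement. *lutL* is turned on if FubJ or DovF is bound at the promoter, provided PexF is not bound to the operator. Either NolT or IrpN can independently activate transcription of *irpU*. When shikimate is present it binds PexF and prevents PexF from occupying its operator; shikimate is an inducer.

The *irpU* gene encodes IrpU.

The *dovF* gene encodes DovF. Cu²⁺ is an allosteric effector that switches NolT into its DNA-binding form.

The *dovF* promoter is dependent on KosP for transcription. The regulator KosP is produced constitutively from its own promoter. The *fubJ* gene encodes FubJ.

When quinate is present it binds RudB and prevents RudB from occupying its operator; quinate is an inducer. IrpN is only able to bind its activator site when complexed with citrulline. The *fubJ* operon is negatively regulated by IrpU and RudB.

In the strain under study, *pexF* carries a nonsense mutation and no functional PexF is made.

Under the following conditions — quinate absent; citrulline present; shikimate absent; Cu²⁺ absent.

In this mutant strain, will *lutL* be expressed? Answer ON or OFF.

Cu²⁺ is absent, so NolT is inactive.
Citrulline is present, so IrpN is active.
Activator IrpN is present, so *irpU* is transcribed.
So IrpU is produced and active.
Quinate is absent, so RudB is active.
With repressor IrpU bound, *fubJ* is not transcribed.
So FubJ is not produced.
KosP is produced constitutively and is active.
No repressor is bound and KosP is active, so *dovF* is transcribed.
So DovF is produced and active.
PexF is non-functional in this strain, so it has no effect.
Activator DovF is present, so *lutL* is transcribed.

ON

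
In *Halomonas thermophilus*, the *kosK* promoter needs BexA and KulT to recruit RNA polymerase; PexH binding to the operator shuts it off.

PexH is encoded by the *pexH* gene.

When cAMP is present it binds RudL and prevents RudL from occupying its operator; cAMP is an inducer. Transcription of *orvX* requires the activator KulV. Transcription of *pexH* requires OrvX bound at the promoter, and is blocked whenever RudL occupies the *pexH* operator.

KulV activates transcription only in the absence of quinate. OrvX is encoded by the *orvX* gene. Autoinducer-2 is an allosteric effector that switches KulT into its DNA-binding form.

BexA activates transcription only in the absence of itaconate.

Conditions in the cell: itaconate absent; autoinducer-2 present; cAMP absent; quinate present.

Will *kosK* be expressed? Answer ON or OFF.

cAMP is absent, so RudL is active.
Quinate is present, so KulV is inactive.
Required activator KulV is absent, so *orvX* is not transcribed.
So OrvX is not produced.
With repressor RudL bound, *pexH* is not transcribed.
So PexH is not produced.
Itaconate is absent, so BexA is active.
Autoinducer-2 is present, so KulT is active.
No repressor is bound and BexA and KulT are active, so *kosK* is transcribed.

ON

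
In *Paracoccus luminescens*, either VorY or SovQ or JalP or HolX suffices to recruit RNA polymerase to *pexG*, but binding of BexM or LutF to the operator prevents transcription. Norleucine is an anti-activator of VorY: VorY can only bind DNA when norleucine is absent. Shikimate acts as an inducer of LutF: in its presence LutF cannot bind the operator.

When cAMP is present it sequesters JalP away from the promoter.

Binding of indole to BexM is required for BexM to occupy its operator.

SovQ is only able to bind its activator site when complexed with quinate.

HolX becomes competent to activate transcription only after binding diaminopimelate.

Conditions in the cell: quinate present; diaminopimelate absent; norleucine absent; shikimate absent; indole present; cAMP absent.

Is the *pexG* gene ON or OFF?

Indole is present, so BexM is active.
Norleucine is absent, so VorY is active.
Quinate is present, so SovQ is active.
Shikimate is absent, so LutF is active.
cAMP is absent, so JalP is active.
Diaminopimelate is absent, so HolX is inactive.
With repressor BexM bound, *pexG* is not transcribed.

OFF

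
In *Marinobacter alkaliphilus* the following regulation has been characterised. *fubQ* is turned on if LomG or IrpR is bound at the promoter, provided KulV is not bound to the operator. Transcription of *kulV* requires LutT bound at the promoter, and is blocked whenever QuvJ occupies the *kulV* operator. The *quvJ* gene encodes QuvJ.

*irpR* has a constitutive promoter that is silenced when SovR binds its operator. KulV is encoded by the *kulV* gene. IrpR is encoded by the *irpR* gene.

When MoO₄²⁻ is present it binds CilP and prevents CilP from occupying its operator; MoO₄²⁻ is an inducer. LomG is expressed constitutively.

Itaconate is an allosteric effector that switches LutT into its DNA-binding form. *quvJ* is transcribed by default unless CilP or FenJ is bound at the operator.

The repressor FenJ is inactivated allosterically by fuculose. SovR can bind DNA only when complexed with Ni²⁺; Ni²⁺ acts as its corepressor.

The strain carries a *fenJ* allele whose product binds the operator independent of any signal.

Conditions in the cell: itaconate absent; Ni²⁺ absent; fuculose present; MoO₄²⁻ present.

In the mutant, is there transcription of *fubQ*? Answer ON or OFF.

ON

LomG is produced constitutively and is active.
MoO₄²⁻ is present, so CilP is inactive.
FenJ is constitutively active in this strain.
With repressor FenJ bound, *quvJ* is not transcribed.
So QuvJ is not produced.
Itaconate is absent, so LutT is inactive.
Required activator LutT is absent, so *kulV* is not transcribed.
So KulV is not produced.
Ni²⁺ is absent, so SovR is inactive.
With no repressor bound, *irpR* is transcribed.
So IrpR is produced and active.
Activator LomG is present, so *fubQ* is transcribed.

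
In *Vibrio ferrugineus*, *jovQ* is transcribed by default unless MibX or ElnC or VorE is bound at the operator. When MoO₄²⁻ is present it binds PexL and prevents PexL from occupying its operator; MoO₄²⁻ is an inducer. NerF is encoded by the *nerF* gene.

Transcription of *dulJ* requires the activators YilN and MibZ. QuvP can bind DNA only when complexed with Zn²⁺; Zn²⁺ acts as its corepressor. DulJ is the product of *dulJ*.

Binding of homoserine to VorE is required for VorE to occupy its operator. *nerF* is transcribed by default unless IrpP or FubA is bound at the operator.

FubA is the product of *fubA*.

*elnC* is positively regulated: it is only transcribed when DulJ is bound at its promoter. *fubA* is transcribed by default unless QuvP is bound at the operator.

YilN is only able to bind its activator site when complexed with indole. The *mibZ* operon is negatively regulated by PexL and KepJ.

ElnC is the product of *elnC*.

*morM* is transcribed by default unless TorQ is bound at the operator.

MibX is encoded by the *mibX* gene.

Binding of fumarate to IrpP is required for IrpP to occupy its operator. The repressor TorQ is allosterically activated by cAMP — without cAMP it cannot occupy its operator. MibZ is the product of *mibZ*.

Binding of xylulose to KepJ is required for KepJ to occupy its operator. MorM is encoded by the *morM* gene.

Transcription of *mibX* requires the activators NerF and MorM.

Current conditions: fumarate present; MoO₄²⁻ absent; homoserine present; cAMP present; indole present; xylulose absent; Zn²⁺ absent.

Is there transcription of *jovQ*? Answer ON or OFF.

Fumarate is present, so IrpP is active.
Zn²⁺ is absent, so QuvP is inactive.
With no repressor bound, *fubA* is transcribed.
So FubA is produced and active.
With repressor IrpP bound, *nerF* is not transcribed.
So NerF is not produced.
cAMP is present, so TorQ is active.
With repressor TorQ bound, *morM* is not transcribed.
So MorM is not produced.
Required activator NerF is absent, so *mibX* is not transcribed.
So MibX is not produced.
Indole is present, so YilN is active.
MoO₄²⁻ is absent, so PexL is active.
Xylulose is absent, so KepJ is inactive.
With repressor PexL bound, *mibZ* is not transcribed.
So MibZ is not produced.
Required activator MibZ is absent, so *dulJ* is not transcribed.
So DulJ is not produced.
Required activator DulJ is absent, so *elnC* is not transcribed.
So ElnC is not produced.
Homoserine is present, so VorE is active.
With repressor VorE bound, *jovQ* is not transcribed.

OFF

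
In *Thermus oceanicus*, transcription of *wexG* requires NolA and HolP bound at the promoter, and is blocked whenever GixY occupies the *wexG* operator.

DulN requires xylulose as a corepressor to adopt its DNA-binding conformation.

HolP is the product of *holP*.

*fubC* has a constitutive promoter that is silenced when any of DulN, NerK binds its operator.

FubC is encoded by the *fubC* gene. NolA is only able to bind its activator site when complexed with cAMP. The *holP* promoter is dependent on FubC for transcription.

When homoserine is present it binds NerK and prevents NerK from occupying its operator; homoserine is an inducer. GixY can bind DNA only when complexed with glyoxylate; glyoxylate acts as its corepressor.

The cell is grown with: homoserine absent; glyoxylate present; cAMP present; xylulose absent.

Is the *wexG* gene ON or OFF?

OFF

cAMP is present, so NolA is active.
Glyoxylate is present, so GixY is active.
Xylulose is absent, so DulN is inactive.
Homoserine is absent, so NerK is active.
With repressor NerK bound, *fubC* is not transcribed.
So FubC is not produced.
Required activator FubC is absent, so *holP* is not transcribed.
So HolP is not produced.
With repressor GixY bound, *wexG* is not transcribed.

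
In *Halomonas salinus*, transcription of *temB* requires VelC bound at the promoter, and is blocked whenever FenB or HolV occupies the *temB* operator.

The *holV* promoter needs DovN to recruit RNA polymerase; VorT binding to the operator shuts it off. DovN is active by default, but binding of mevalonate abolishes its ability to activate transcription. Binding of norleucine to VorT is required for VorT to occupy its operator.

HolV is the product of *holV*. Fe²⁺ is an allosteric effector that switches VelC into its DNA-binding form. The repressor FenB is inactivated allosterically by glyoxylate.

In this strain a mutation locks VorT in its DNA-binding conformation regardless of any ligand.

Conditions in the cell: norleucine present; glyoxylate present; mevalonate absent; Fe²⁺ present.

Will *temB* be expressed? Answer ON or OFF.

Fe²⁺ is present, so VelC is active.
Glyoxylate is present, so FenB is inactive.
VorT is constitutively active in this strain.
Mevalonate is absent, so DovN is active.
With repressor VorT bound, *holV* is not transcribed.
So HolV is not produced.
No repressor is bound and VelC is active, so *temB* is transcribed.

ON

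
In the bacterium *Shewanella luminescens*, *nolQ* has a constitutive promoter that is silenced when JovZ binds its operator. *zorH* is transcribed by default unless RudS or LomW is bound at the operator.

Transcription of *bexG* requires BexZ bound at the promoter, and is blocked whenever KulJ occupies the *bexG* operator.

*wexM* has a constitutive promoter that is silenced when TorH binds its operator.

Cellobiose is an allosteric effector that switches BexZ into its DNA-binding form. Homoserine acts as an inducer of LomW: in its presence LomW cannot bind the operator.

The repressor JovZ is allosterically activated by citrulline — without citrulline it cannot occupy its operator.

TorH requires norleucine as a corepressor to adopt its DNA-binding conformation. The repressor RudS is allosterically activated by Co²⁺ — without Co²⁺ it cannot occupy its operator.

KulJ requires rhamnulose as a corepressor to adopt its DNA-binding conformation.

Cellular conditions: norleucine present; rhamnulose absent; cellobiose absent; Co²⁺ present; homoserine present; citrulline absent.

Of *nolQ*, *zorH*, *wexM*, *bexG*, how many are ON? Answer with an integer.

1

Citrulline is absent, so JovZ is inactive.
With no repressor bound, *nolQ* is transcribed.
→ *nolQ* is ON.
Co²⁺ is present, so RudS is active.
Homoserine is present, so LomW is inactive.
With repressor RudS bound, *zorH* is not transcribed.
→ *zorH* is OFF.
Norleucine is present, so TorH is active.
With repressor TorH bound, *wexM* is not transcribed.
→ *wexM* is OFF.
Rhamnulose is absent, so KulJ is inactive.
Cellobiose is absent, so BexZ is inactive.
Required activator BexZ is absent, so *bexG* is not transcribed.
→ *bexG* is OFF.
1 of the 4 genes is transcribed.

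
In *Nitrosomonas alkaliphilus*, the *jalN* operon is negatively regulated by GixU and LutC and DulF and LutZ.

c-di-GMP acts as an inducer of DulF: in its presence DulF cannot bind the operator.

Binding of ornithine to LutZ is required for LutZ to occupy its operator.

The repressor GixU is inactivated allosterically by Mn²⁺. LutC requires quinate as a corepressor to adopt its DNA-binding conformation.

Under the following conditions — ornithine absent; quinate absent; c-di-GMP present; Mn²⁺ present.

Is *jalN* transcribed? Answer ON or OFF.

ON

Mn²⁺ is present, so GixU is inactive.
Quinate is absent, so LutC is inactive.
c-di-GMP is present, so DulF is inactive.
Ornithine is absent, so LutZ is inactive.
With no repressor bound, *jalN* is transcribed.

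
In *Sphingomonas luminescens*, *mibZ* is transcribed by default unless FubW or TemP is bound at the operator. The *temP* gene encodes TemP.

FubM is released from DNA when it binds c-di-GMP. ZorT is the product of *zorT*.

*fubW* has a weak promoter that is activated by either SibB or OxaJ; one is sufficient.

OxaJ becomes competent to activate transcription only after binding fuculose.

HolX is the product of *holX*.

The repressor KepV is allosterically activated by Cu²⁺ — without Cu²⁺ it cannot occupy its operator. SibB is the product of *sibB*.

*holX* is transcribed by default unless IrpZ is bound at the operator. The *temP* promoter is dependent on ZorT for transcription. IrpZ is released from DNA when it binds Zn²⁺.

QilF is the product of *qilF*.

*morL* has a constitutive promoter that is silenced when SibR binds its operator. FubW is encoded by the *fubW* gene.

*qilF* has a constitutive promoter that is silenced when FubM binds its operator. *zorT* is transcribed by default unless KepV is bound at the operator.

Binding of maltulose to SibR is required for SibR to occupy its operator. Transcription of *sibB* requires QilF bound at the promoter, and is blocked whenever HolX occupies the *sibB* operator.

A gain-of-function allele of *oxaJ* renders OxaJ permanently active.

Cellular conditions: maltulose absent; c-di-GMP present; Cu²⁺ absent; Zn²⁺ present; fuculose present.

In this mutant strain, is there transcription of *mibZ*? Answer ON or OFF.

OFF

c-di-GMP is present, so FubM is inactive.
With no repressor bound, *qilF* is transcribed.
So QilF is produced and active.
Zn²⁺ is present, so IrpZ is inactive.
With no repressor bound, *holX* is transcribed.
So HolX is produced and active.
With repressor HolX bound, *sibB* is not transcribed.
So SibB is not produced.
OxaJ is constitutively active in this strain.
Activator OxaJ is present, so *fubW* is transcribed.
So FubW is produced and active.
Cu²⁺ is absent, so KepV is inactive.
With no repressor bound, *zorT* is transcribed.
So ZorT is produced and active.
No repressor is bound and ZorT is active, so *temP* is transcribed.
So TemP is produced and active.
With repressor FubW bound, *mibZ* is not transcribed.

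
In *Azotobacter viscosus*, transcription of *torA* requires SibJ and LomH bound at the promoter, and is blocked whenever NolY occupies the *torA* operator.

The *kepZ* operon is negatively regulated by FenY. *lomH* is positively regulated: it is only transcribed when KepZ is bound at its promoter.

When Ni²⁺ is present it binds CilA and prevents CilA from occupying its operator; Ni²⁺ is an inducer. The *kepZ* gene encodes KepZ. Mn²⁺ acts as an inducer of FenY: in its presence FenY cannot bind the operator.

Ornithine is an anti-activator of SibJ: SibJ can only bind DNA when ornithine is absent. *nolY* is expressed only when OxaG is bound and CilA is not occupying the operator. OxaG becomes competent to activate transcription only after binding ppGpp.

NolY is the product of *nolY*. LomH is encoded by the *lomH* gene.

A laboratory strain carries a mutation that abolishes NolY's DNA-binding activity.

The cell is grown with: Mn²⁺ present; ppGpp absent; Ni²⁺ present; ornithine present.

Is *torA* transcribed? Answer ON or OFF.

OFF

Ornithine is present, so SibJ is inactive.
NolY is non-functional in this strain, so it has no effect.
Mn²⁺ is present, so FenY is inactive.
With no repressor bound, *kepZ* is transcribed.
So KepZ is produced and active.
No repressor is bound and KepZ is active, so *lomH* is transcribed.
So LomH is produced and active.
Required activator SibJ is absent, so *torA* is not transcribed.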